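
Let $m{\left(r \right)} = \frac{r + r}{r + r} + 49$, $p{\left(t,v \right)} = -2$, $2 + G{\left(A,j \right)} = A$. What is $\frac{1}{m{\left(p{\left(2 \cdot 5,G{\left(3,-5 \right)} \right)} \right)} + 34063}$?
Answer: $\frac{1}{34113} \approx 2.9314 \cdot 10^{-5}$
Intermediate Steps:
$G{\left(A,j \right)} = -2 + A$
$m{\left(r \right)} = 50$ ($m{\left(r \right)} = \frac{2 r}{2 r} + 49 = 2 r \frac{1}{2 r} + 49 = 1 + 49 = 50$)
$\frac{1}{m{\left(p{\left(2 \cdot 5,G{\left(3,-5 \right)} \right)} \right)} + 34063} = \frac{1}{50 + 34063} = \frac{1}{34113}$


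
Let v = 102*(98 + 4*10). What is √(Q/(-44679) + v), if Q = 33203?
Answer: 7*√573412475271/44679 ≈ 118.64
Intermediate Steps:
v = 14076 (v = 102*(98 + 40) = 102*138 = 14076)
√(Q/(-44679) + v) = √(33203/(-44679) + 14076) = √(33203*(-1/44679) + 14076) = √(-33203/44679 + 14076) = √(628868401/44679) = 7*√573412475271/44679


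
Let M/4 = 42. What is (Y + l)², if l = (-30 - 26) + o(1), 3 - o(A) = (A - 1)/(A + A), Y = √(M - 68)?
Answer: 1849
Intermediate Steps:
M = 168 (M = 4*42 = 168)
Y = 10 (Y = √(168 - 68) = √100 = 10)
o(A) = 3 - (-1 + A)/(2*A) (o(A) = 3 - (A - 1)/(A + A) = 3 - (-1 + A)/(2*A))
l = -53 (l = (-30 - 26) + (½)*(1 + 5*1)/1 = -56 + (½)*1*(1 + 5) = -56 + (½)*1*6 = -56 + 3 = -53)
(Y + l)² = (10 - 53)² = (-43)² = 1849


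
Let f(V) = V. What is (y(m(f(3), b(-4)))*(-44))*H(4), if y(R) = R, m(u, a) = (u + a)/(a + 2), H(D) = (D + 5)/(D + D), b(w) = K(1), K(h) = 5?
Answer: -396/7 ≈ -56.571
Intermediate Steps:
b(w) = 5
H(D) = (5 + D)/(2*D) (H(D) = (5 + D)/((2*D)) = (5 + D)*(1/(2*D)) = (5 + D)/(2*D))
m(u, a) = (a + u)/(2 + a)
(y(m(f(3), b(-4)))*(-44))*H(4) = (((5 + 3)/(2 + 5))*(-44))*((½)*(5 + 4)/4) = ((8/7)*(-44))*((½)*(¼)*9) = (((⅐)*8)*(-44))*(9/8) = ((8/7)*(-44))*(9/8) = -352/7*9/8 = -396/7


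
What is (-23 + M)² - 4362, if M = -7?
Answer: -3462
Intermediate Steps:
(-23 + M)² - 4362 = (-23 - 7)² - 4362 = (-30)² - 4362 = 900 - 4362 = -3462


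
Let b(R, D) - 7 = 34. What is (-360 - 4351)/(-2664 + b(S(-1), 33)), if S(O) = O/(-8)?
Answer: 4711/2623 ≈ 1.7960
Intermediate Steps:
S(O) = -O/8 (S(O) = O*(-⅛) = -O/8)
b(R, D) = 41 (b(R, D) = 7 + 34 = 41)
(-360 - 4351)/(-2664 + b(S(-1), 33)) = (-360 - 4351)/(-2664 + 41) = -4711/(-2623) = -4711*(-1/2623) = 4711/2623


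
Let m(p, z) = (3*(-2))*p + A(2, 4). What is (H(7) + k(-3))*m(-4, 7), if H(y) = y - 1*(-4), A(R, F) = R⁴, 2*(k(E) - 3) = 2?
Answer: 600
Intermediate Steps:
k(E) = 4 (k(E) = 3 + (½)*2 = 3 + 1 = 4)
m(p, z) = 16 - 6*p (m(p, z) = (3*(-2))*p + 2⁴ = -6*p + 16 = 16 - 6*p)
H(y) = 4 + y (H(y) = y + 4 = 4 + y)
(H(7) + k(-3))*m(-4, 7) = ((4 + 7) + 4)*(16 - 6*(-4)) = (11 + 4)*(16 + 24) = 15*40 = 600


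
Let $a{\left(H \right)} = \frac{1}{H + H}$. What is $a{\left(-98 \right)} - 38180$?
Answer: $- \frac{7483281}{196} \approx -38180.0$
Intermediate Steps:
$a{\left(H \right)} = \frac{1}{2 H}$
$a{\left(-98 \right)} - 38180 = \frac{1}{2 \left(-98\right)} - 38180 = \frac{1}{2} \left(- \frac{1}{98}\right) - 38180 = - \frac{1}{196} - 38180 = - \frac{7483281}{196}$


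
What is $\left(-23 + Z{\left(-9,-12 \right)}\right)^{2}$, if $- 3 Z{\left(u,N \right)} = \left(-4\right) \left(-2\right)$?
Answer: $\frac{5929}{9} \approx 658.78$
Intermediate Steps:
$Z{\left(u,N \right)} = - \frac{8}{3}$ ($Z{\left(u,N \right)} = - \frac{\left(-4\right) \left(-2\right)}{3} = \left(- \frac{1}{3}\right) 8 = - \frac{8}{3}$)
$\left(-23 + Z{\left(-9,-12 \right)}\right)^{2} = \left(-23 - \frac{8}{3}\right)^{2} = \left(- \frac{77}{3}\right)^{2} = \frac{5929}{9}$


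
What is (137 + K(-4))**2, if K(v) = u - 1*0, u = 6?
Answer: 20449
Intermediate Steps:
K(v) = 6 (K(v) = 6 - 1*0 = 6 + 0 = 6)
(137 + K(-4))**2 = (137 + 6)**2 = 143**2 = 20449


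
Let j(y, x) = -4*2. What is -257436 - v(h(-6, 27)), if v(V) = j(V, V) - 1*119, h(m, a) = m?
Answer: -257309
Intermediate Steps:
j(y, x) = -8
v(V) = -127 (v(V) = -8 - 1*119 = -8 - 119 = -127)
-257436 - v(h(-6, 27)) = -257436 - 1*(-127) = -257436 + 127 = -257309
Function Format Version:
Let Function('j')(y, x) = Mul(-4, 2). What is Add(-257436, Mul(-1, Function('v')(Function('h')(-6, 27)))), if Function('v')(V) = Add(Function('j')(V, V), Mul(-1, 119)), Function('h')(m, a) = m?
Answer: -257309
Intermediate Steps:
Function('j')(y, x) = -8
Function('v')(V) = -127 (Function('v')(V) = Add(-8, Mul(-1, 119)) = Add(-8, -119) = -127)
Add(-257436, Mul(-1, Function('v')(Function('h')(-6, 27)))) = Add(-257436, Mul(-1, -127)) = Add(-257436, 127) = -257309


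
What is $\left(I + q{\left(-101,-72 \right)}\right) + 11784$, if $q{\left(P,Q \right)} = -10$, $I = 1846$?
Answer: $13620$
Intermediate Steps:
$\left(I + q{\left(-101,-72 \right)}\right) + 11784 = \left(1846 - 10\right) + 11784 = 1836 + 11784 = 13620$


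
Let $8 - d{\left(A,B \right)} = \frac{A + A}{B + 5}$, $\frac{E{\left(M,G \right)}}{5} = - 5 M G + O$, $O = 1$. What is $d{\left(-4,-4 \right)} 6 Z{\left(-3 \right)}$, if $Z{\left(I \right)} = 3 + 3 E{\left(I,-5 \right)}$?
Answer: $-106272$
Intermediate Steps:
$E{\left(M,G \right)} = 5 - 25 G M$ ($E{\left(M,G \right)} = 5 \left(- 5 M G + 1\right) = 5 \left(- 5 G M + 1\right) = 5 \left(1 - 5 G M\right) = 5 - 25 G M$)
$Z{\left(I \right)} = 18 + 375 I$ ($Z{\left(I \right)} = 3 + 3 \left(5 - - 125 I\right) = 3 + 3 \left(5 + 125 I\right) = 3 + \left(15 + 375 I\right) = 18 + 375 I$)
$d{\left(A,B \right)} = 8 - \frac{2 A}{5 + B}$ ($d{\left(A,B \right)} = 8 - \frac{A + A}{B + 5} = 8 - \frac{2 A}{5 + B}$)
$d{\left(-4,-4 \right)} 6 Z{\left(-3 \right)} = \frac{2 \left(20 - -4 + 4 \left(-4\right)\right)}{5 - 4} \cdot 6 \left(18 + 375 \left(-3\right)\right) = \frac{2 \left(20 + 4 - 16\right)}{1} \cdot 6 \left(18 - 1125\right) = 2 \cdot 1 \cdot 8 \cdot 6 \left(-1107\right) = 16 \cdot 6 \left(-1107\right) = 96 \left(-1107\right) = -106272$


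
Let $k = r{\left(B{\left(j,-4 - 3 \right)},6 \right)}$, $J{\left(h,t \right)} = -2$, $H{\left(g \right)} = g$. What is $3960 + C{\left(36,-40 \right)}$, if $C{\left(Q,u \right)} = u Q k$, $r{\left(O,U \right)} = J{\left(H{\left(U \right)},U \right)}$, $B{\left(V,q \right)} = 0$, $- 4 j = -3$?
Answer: $6840$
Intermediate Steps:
$j = \frac{3}{4}$ ($j = \left(- \frac{1}{4}\right) \left(-3\right) = \frac{3}{4} \approx 0.75$)
$r{\left(O,U \right)} = -2$
$k = -2$
$C{\left(Q,u \right)} = - 2 Q u$ ($C{\left(Q,u \right)} = u Q \left(-2\right) = Q u \left(-2\right) = - 2 Q u$)
$3960 + C{\left(36,-40 \right)} = 3960 - 72 \left(-40\right) = 3960 + 2880 = 6840$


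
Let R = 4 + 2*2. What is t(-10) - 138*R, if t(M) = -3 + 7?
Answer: -1100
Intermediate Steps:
t(M) = 4
R = 8 (R = 4 + 4 = 8)
t(-10) - 138*R = 4 - 138*8 = 4 - 1104 = -1100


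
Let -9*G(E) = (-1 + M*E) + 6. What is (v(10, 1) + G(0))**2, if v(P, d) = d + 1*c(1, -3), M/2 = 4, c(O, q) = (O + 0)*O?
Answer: 169/81 ≈ 2.0864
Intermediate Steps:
c(O, q) = O**2 (c(O, q) = O*O = O**2)
M = 8 (M = 2*4 = 8)
v(P, d) = 1 + d (v(P, d) = d + 1*1**2 = d + 1*1 = d + 1 = 1 + d)
G(E) = -5/9 - 8*E/9 (G(E) = -((-1 + 8*E) + 6)/9 = -(5 + 8*E)/9 = -5/9 - 8*E/9)
(v(10, 1) + G(0))**2 = ((1 + 1) + (-5/9 - 8/9*0))**2 = (2 + (-5/9 + 0))**2 = (2 - 5/9)**2 = (13/9)**2 = 169/81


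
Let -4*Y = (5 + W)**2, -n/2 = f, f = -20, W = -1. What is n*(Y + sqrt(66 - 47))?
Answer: -160 + 40*sqrt(19) ≈ 14.356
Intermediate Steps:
n = 40 (n = -2*(-20) = 40)
Y = -4 (Y = -(5 - 1)**2/4 = -1/4*4**2 = -1/4*16 = -4)
n*(Y + sqrt(66 - 47)) = 40*(-4 + sqrt(66 - 47)) = 40*(-4 + sqrt(19)) = -160 + 40*sqrt(19)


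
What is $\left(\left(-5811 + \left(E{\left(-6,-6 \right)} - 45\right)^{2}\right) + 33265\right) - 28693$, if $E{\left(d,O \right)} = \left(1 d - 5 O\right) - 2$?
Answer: $-710$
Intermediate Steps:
$E{\left(d,O \right)} = -2 + d - 5 O$ ($E{\left(d,O \right)} = \left(d - 5 O\right) - 2 = -2 + d - 5 O$)
$\left(\left(-5811 + \left(E{\left(-6,-6 \right)} - 45\right)^{2}\right) + 33265\right) - 28693 = \left(\left(-5811 + \left(\left(-2 - 6 - -30\right) - 45\right)^{2}\right) + 33265\right) - 28693 = \left(\left(-5811 + \left(\left(-2 - 6 + 30\right) - 45\right)^{2}\right) + 33265\right) - 28693 = \left(\left(-5811 + \left(22 - 45\right)^{2}\right) + 33265\right) - 28693 = \left(\left(-5811 + \left(-23\right)^{2}\right) + 33265\right) - 28693 = \left(\left(-5811 + 529\right) + 33265\right) - 28693 = \left(-5282 + 33265\right) - 28693 = 27983 - 28693 = -710$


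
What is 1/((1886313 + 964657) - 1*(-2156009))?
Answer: 1/5006979 ≈ 1.9972e-7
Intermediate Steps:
1/((1886313 + 964657) - 1*(-2156009)) = 1/(2850970 + 2156009) = 1/5006979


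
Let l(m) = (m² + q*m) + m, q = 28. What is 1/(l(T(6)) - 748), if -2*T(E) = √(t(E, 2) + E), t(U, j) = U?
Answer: -745/552502 + 29*√3/552502 ≈ -0.0012575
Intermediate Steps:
T(E) = -√2*√E/2 (T(E) = -√(E + E)/2 = -√2*√E/2)
l(m) = m² + 29*m (l(m) = (m² + 28*m) + m = m² + 29*m)
1/(l(T(6)) - 748) = 1/((-√2*√6/2)*(29 - √2*√6/2) - 748) = 1/((-√3)*(29 - √3) - 748) = 1/(-√3*(29 - √3) - 748) = 1/(-748 - √3*(29 - √3))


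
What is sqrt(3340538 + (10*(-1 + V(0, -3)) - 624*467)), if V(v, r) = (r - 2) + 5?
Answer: 4*sqrt(190570) ≈ 1746.2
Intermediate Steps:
V(v, r) = 3 + r (V(v, r) = (-2 + r) + 5 = 3 + r)
sqrt(3340538 + (10*(-1 + V(0, -3)) - 624*467)) = sqrt(3340538 + (10*(-1 + (3 - 3)) - 624*467)) = sqrt(3340538 + (10*(-1 + 0) - 291408)) = sqrt(3340538 + (10*(-1) - 291408)) = sqrt(3340538 + (-10 - 291408)) = sqrt(3340538 - 291418) = sqrt(3049120) = 4*sqrt(190570)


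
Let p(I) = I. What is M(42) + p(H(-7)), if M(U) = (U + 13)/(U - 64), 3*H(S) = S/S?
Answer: -13/6 ≈ -2.1667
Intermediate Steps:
H(S) = ⅓ (H(S) = (S/S)/3 = (⅓)*1 = ⅓)
M(U) = (13 + U)/(-64 + U)
M(42) + p(H(-7)) = (13 + 42)/(-64 + 42) + ⅓ = 55/(-22) + ⅓ = -1/22*55 + ⅓ = -5/2 + ⅓ = -13/6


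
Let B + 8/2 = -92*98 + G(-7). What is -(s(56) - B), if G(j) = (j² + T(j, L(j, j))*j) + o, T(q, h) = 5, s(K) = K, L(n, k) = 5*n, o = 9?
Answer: -9053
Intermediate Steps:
G(j) = 9 + j² + 5*j (G(j) = (j² + 5*j) + 9 = 9 + j² + 5*j)
B = -8997 (B = -4 + (-92*98 + (9 + (-7)² + 5*(-7))) = -4 + (-9016 + (9 + 49 - 35)) = -4 + (-9016 + 23) = -4 - 8993 = -8997)
-(s(56) - B) = -(56 - 1*(-8997)) = -(56 + 8997) = -1*9053 = -9053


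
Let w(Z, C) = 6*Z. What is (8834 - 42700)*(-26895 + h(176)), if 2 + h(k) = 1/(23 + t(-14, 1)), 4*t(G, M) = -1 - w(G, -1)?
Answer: 22772325698/25 ≈ 9.1089e+8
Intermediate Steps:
t(G, M) = -¼ - 3*G/2 (t(G, M) = (-1 - 6*G)/4 = -¼ - 3*G/2)
h(k) = -346/175 (h(k) = -2 + 1/(23 + (-¼ - 3/2*(-14))) = -2 + 1/(23 + (-¼ + 21)) = -2 + 1/(23 + 83/4) = -2 + 1/(175/4) = -2 + 4/175 = -346/175)
(8834 - 42700)*(-26895 + h(176)) = (8834 - 42700)*(-26895 - 346/175) = -33866*(-4706971/175) = 22772325698/25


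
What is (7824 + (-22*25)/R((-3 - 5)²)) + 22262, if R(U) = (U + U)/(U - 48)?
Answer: 120069/4 ≈ 30017.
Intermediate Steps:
R(U) = 2*U/(-48 + U) (R(U) = (2*U)/(-48 + U) = 2*U/(-48 + U))
(7824 + (-22*25)/R((-3 - 5)²)) + 22262 = (7824 + (-22*25)/((2*(-3 - 5)²/(-48 + (-3 - 5)²)))) + 22262 = (7824 - 550/(2*(-8)²/(-48 + (-8)²))) + 22262 = (7824 - 550/(2*64/(-48 + 64))) + 22262 = (7824 - 550/(2*64/16)) + 22262 = (7824 - 550/(2*64*(1/16))) + 22262 = (7824 - 550/8) + 22262 = (7824 - 550*⅛) + 22262 = (7824 - 275/4) + 22262 = 31021/4 + 22262 = 120069/4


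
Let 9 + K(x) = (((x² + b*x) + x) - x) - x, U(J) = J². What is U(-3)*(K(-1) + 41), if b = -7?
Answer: 369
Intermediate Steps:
K(x) = -9 + x² - 8*x (K(x) = -9 + ((((x² - 7*x) + x) - x) - x) = -9 + (((x² - 6*x) - x) - x) = -9 + ((x² - 7*x) - x) = -9 + (x² - 8*x) = -9 + x² - 8*x)
U(-3)*(K(-1) + 41) = (-3)²*((-9 + (-1)² - 8*(-1)) + 41) = 9*((-9 + 1 + 8) + 41) = 9*(0 + 41) = 9*41 = 369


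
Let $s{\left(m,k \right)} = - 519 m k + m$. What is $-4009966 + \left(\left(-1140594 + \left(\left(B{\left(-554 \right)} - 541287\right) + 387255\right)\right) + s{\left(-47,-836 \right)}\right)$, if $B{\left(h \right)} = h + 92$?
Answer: $-25697649$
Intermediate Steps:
$B{\left(h \right)} = 92 + h$
$s{\left(m,k \right)} = m - 519 k m$ ($s{\left(m,k \right)} = - 519 k m + m = m - 519 k m$)
$-4009966 + \left(\left(-1140594 + \left(\left(B{\left(-554 \right)} - 541287\right) + 387255\right)\right) + s{\left(-47,-836 \right)}\right) = -4009966 + \left(\left(-1140594 + \left(\left(\left(92 - 554\right) - 541287\right) + 387255\right)\right) - 47 \left(1 - -433884\right)\right) = -4009966 + \left(\left(-1140594 + \left(\left(-462 - 541287\right) + 387255\right)\right) - 47 \left(1 + 433884\right)\right) = -4009966 + \left(\left(-1140594 + \left(-541749 + 387255\right)\right) - 20392595\right) = -4009966 - 21687683 = -25697649$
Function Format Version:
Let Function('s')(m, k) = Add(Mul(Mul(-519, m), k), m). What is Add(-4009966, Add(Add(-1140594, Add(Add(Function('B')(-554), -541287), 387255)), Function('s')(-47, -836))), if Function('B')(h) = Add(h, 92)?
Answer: -25697649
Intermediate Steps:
Function('B')(h) = Add(92, h)
Function('s')(m, k) = Add(m, Mul(-519, k, m)) (Function('s')(m, k) = Add(Mul(-519, k, m), m) = Add(m, Mul(-519, k, m)))
Add(-4009966, Add(Add(-1140594, Add(Add(Function('B')(-554), -541287), 387255)), Function('s')(-47, -836))) = Add(-4009966, Add(Add(-1140594, Add(Add(Add(92, -554), -541287), 387255)), Mul(-47, Add(1, Mul(-519, -836))))) = Add(-4009966, Add(Add(-1140594, Add(Add(-462, -541287), 387255)), Mul(-47, Add(1, 433884)))) = Add(-4009966, Add(Add(-1140594, Add(-541749, 387255)), Mul(-47, 433885))) = Add(-4009966, Add(Add(-1140594, -154494), -20392595)) = Add(-4009966, Add(-1295088, -20392595)) = Add(-4009966, -21687683) = -25697649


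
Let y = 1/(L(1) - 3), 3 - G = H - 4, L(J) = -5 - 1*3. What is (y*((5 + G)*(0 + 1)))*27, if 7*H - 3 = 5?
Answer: -2052/77 ≈ -26.649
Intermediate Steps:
H = 8/7 (H = 3/7 + (⅐)*5 = 3/7 + 5/7 = 8/7 ≈ 1.1429)
L(J) = -8 (L(J) = -5 - 3 = -8)
G = 41/7 (G = 3 - (8/7 - 4) = 3 - 1*(-20/7) = 3 + 20/7 = 41/7 ≈ 5.8571)
y = -1/11 (y = 1/(-8 - 3) = 1/(-11) = -1/11 ≈ -0.090909)
(y*((5 + G)*(0 + 1)))*27 = -(5 + 41/7)*(0 + 1)/11*27 = -76/77*27 = -2052/77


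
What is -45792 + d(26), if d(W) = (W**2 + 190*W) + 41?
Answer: -40135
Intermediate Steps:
d(W) = 41 + W**2 + 190*W
-45792 + d(26) = -45792 + (41 + 26**2 + 190*26) = -45792 + (41 + 676 + 4940) = -45792 + 5657 = -40135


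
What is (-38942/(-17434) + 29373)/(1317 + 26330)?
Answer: 256063912/240998899 ≈ 1.0625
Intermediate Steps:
(-38942/(-17434) + 29373)/(1317 + 26330) = (-38942*(-1/17434) + 29373)/27647 = (19471/8717 + 29373)*(1/27647) = (256063912/8717)*(1/27647) = 256063912/240998899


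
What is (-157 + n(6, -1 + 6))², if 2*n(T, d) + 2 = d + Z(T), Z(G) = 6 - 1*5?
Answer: 24025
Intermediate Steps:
Z(G) = 1 (Z(G) = 6 - 5 = 1)
n(T, d) = -½ + d/2 (n(T, d) = -1 + (d + 1)/2 = -1 + (1 + d)/2 = -1 + (½ + d/2) = -½ + d/2)
(-157 + n(6, -1 + 6))² = (-157 + (-½ + (-1 + 6)/2))² = (-157 + (-½ + (½)*5))² = (-157 + (-½ + 5/2))² = (-157 + 2)² = (-155)² = 24025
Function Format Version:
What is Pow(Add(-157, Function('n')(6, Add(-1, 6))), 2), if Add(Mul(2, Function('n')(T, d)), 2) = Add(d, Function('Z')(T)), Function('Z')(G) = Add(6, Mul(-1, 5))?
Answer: 24025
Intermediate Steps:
Function('Z')(G) = 1 (Function('Z')(G) = Add(6, -5) = 1)
Function('n')(T, d) = Add(Rational(-1, 2), Mul(Rational(1, 2), d)) (Function('n')(T, d) = Add(-1, Mul(Rational(1, 2), Add(d, 1))) = Add(-1, Mul(Rational(1, 2), Add(1, d))) = Add(-1, Add(Rational(1, 2), Mul(Rational(1, 2), d))) = Add(Rational(-1, 2), Mul(Rational(1, 2), d)))
Pow(Add(-157, Function('n')(6, Add(-1, 6))), 2) = Pow(Add(-157, Add(Rational(-1, 2), Mul(Rational(1, 2), Add(-1, 6)))), 2) = Pow(Add(-157, Add(Rational(-1, 2), Mul(Rational(1, 2), 5))), 2) = Pow(Add(-157, Add(Rational(-1, 2), Rational(5, 2))), 2) = Pow(Add(-157, 2), 2) = Pow(-155, 2) = 24025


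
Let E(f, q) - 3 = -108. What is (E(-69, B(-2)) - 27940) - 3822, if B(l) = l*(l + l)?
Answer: -31867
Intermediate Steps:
B(l) = 2*l² (B(l) = l*(2*l) = 2*l²)
E(f, q) = -105 (E(f, q) = 3 - 108 = -105)
(E(-69, B(-2)) - 27940) - 3822 = (-105 - 27940) - 3822 = -28045 - 3822 = -31867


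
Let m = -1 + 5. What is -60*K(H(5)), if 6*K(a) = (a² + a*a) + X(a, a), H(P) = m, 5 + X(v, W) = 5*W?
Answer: -470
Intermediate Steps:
m = 4
X(v, W) = -5 + 5*W
H(P) = 4
K(a) = -⅚ + a²/3 + 5*a/6 (K(a) = ((a² + a*a) + (-5 + 5*a))/6 = ((a² + a²) + (-5 + 5*a))/6 = (2*a² + (-5 + 5*a))/6 = (-5 + 2*a² + 5*a)/6 = -⅚ + a²/3 + 5*a/6)
-60*K(H(5)) = -60*(-⅚ + (⅓)*4² + (⅚)*4) = -60*(-⅚ + (⅓)*16 + 10/3) = -60*(-⅚ + 16/3 + 10/3) = -60*47/6 = -470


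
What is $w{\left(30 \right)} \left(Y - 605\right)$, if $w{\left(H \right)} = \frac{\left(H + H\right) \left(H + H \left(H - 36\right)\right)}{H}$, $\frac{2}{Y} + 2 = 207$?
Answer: $\frac{7441380}{41} \approx 1.815 \cdot 10^{5}$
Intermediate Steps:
$Y = \frac{2}{205}$ ($Y = \frac{2}{-2 + 207} = \frac{2}{205} \approx 0.0097561$)
$w{\left(H \right)} = 2 H + 2 H \left(-36 + H\right)$ ($w{\left(H \right)} = \frac{2 H \left(H + H \left(-36 + H\right)\right)}{H} = 2 H + 2 H \left(-36 + H\right)$)
$w{\left(30 \right)} \left(Y - 605\right) = 2 \cdot 30 \left(-35 + 30\right) \left(\frac{2}{205} - 605\right) = 2 \cdot 30 \left(-5\right) \left(- \frac{124023}{205}\right) = \left(-300\right) \left(- \frac{124023}{205}\right) = \frac{7441380}{41}$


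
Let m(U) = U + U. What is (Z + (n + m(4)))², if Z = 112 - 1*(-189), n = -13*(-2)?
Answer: 112225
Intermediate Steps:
n = 26
Z = 301 (Z = 112 + 189 = 301)
m(U) = 2*U
(Z + (n + m(4)))² = (301 + (26 + 2*4))² = (301 + (26 + 8))² = (301 + 34)² = 335² = 112225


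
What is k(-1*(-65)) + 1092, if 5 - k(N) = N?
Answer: 1032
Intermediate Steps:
k(N) = 5 - N
k(-1*(-65)) + 1092 = (5 - (-1)*(-65)) + 1092 = (5 - 1*65) + 1092 = (5 - 65) + 1092 = -60 + 1092 = 1032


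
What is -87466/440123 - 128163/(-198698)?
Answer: 39028164781/87451559854 ≈ 0.44628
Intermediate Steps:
-87466/440123 - 128163/(-198698) = -87466*1/440123 - 128163*(-1/198698) = -87466/440123 + 128163/198698 = 39028164781/87451559854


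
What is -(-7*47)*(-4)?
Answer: -1316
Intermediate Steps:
-(-7*47)*(-4) = -(-329)*(-4) = -1*1316 = -1316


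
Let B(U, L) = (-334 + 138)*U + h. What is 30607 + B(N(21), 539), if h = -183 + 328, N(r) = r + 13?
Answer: 24088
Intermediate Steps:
N(r) = 13 + r
h = 145
B(U, L) = 145 - 196*U (B(U, L) = (-334 + 138)*U + 145 = -196*U + 145 = 145 - 196*U)
30607 + B(N(21), 539) = 30607 + (145 - 196*(13 + 21)) = 30607 + (145 - 196*34) = 30607 + (145 - 6664) = 30607 - 6519 = 24088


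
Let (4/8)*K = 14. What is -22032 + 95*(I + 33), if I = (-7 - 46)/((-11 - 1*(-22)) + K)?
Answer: -742018/39 ≈ -19026.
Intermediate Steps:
K = 28 (K = 2*14 = 28)
I = -53/39 (I = (-7 - 46)/((-11 - 1*(-22)) + 28) = -53/((-11 + 22) + 28) = -53/(11 + 28) = -53/39 ≈ -1.3590)
-22032 + 95*(I + 33) = -22032 + 95*(-53/39 + 33) = -22032 + 95*(1234/39) = -22032 + 117230/39 = -742018/39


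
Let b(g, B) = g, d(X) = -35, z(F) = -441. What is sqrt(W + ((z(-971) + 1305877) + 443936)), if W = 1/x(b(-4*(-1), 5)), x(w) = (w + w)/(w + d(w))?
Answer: sqrt(27989890)/4 ≈ 1322.6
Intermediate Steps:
x(w) = 2*w/(-35 + w) (x(w) = (w + w)/(w - 35) = (2*w)/(-35 + w) = 2*w/(-35 + w))
W = -31/8 (W = 1/(2*(-4*(-1))/(-35 - 4*(-1))) = 1/(2*4/(-35 + 4)) = 1/(2*4/(-31)) = 1/(2*4*(-1/31)) = 1/(-8/31) = -31/8 ≈ -3.8750)
sqrt(W + ((z(-971) + 1305877) + 443936)) = sqrt(-31/8 + ((-441 + 1305877) + 443936)) = sqrt(-31/8 + (1305436 + 443936)) = sqrt(-31/8 + 1749372) = sqrt(13994945/8) = sqrt(27989890)/4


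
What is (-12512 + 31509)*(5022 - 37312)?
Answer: -613413130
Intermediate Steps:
(-12512 + 31509)*(5022 - 37312) = 18997*(-32290) = -613413130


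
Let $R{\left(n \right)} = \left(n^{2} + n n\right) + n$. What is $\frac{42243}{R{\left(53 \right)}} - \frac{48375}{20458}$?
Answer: $\frac{11129673}{2189006} \approx 5.0844$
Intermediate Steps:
$R{\left(n \right)} = n + 2 n^{2}$ ($R{\left(n \right)} = \left(n^{2} + n^{2}\right) + n = 2 n^{2} + n = n + 2 n^{2}$)
$\frac{42243}{R{\left(53 \right)}} - \frac{48375}{20458} = \frac{42243}{53 \left(1 + 2 \cdot 53\right)} - \frac{48375}{20458} = \frac{42243}{53 \left(1 + 106\right)} - \frac{48375}{20458} = \frac{42243}{53 \cdot 107} - \frac{48375}{20458} = \frac{42243}{5671} - \frac{48375}{20458} = \frac{11129673}{2189006}$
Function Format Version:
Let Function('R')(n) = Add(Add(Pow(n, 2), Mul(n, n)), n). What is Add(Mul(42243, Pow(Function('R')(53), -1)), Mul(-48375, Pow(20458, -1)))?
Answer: Rational(11129673, 2189006) ≈ 5.0844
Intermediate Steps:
Function('R')(n) = Add(n, Mul(2, Pow(n, 2))) (Function('R')(n) = Add(Add(Pow(n, 2), Pow(n, 2)), n) = Add(Mul(2, Pow(n, 2)), n) = Add(n, Mul(2, Pow(n, 2))))
Add(Mul(42243, Pow(Function('R')(53), -1)), Mul(-48375, Pow(20458, -1))) = Add(Mul(42243, Pow(Mul(53, Add(1, Mul(2, 53))), -1)), Mul(-48375, Pow(20458, -1))) = Add(Mul(42243, Pow(Mul(53, Add(1, 106)), -1)), Mul(-48375, Rational(1, 20458))) = Add(Mul(42243, Pow(Mul(53, 107), -1)), Rational(-48375, 20458)) = Add(Mul(42243, Pow(5671, -1)), Rational(-48375, 20458)) = Add(Mul(42243, Rational(1, 5671)), Rational(-48375, 20458)) = Add(Rational(42243, 5671), Rational(-48375, 20458)) = Rational(11129673, 2189006)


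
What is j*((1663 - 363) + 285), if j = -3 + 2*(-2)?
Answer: -11095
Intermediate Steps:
j = -7 (j = -3 - 4 = -7)
j*((1663 - 363) + 285) = -7*((1663 - 363) + 285) = -7*(1300 + 285) = -7*1585 = -11095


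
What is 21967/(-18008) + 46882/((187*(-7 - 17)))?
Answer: -10714079/918408 ≈ -11.666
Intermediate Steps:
21967/(-18008) + 46882/((187*(-7 - 17))) = 21967*(-1/18008) + 46882/((187*(-24))) = -21967/18008 + 46882/(-4488) = -21967/18008 + 46882*(-1/4488) = -21967/18008 - 2131/204 = -10714079/918408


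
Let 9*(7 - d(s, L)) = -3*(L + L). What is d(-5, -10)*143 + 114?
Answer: 485/3 ≈ 161.67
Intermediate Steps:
d(s, L) = 7 + 2*L/3 (d(s, L) = 7 - (-1)*(L + L)/3 = 7 - (-1)*2*L/3 = 7 - (-2)*L/3 = 7 + 2*L/3)
d(-5, -10)*143 + 114 = (7 + (⅔)*(-10))*143 + 114 = (7 - 20/3)*143 + 114 = (⅓)*143 + 114 = 143/3 + 114 = 485/3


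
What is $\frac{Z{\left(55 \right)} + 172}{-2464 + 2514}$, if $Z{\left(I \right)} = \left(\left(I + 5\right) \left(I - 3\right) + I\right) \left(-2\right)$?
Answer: $- \frac{3089}{25} \approx -123.56$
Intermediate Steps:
$Z{\left(I \right)} = - 2 I - 2 \left(-3 + I\right) \left(5 + I\right)$ ($Z{\left(I \right)} = \left(\left(5 + I\right) \left(-3 + I\right) + I\right) \left(-2\right) = \left(\left(-3 + I\right) \left(5 + I\right) + I\right) \left(-2\right) = \left(I + \left(-3 + I\right) \left(5 + I\right)\right) \left(-2\right) = - 2 I - 2 \left(-3 + I\right) \left(5 + I\right)$)
$\frac{Z{\left(55 \right)} + 172}{-2464 + 2514} = \frac{\left(30 - 330 - 2 \cdot 55^{2}\right) + 172}{-2464 + 2514} = \frac{\left(30 - 330 - 6050\right) + 172}{50} = \left(\left(30 - 330 - 6050\right) + 172\right) \frac{1}{50} = \left(-6350 + 172\right) \frac{1}{50} = \left(-6178\right) \frac{1}{50} = - \frac{3089}{25}$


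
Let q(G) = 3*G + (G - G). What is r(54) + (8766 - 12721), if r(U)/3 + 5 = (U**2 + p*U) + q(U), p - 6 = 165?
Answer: 32966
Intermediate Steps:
p = 171 (p = 6 + 165 = 171)
q(G) = 3*G (q(G) = 3*G + 0 = 3*G)
r(U) = -15 + 3*U**2 + 522*U (r(U) = -15 + 3*((U**2 + 171*U) + 3*U) = -15 + 3*(U**2 + 174*U) = -15 + (3*U**2 + 522*U) = -15 + 3*U**2 + 522*U)
r(54) + (8766 - 12721) = (-15 + 3*54**2 + 522*54) + (8766 - 12721) = (-15 + 3*2916 + 28188) - 3955 = (-15 + 8748 + 28188) - 3955 = 36921 - 3955 = 32966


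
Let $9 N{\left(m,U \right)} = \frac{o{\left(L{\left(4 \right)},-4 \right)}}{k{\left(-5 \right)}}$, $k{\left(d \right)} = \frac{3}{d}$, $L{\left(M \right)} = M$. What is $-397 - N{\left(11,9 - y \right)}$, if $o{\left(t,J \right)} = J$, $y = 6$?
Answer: $- \frac{10739}{27} \approx -397.74$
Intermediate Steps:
$N{\left(m,U \right)} = \frac{20}{27}$ ($N{\left(m,U \right)} = \frac{\left(-4\right) \frac{1}{3 \frac{1}{-5}}}{9} = \frac{\left(-4\right) \frac{1}{3 \left(- \frac{1}{5}\right)}}{9} = \frac{\left(-4\right) \frac{1}{- \frac{3}{5}}}{9} = \frac{\left(-4\right) \left(- \frac{5}{3}\right)}{9} = \frac{1}{9} \cdot \frac{20}{3} = \frac{20}{27}$)
$-397 - N{\left(11,9 - y \right)} = -397 - \frac{20}{27} = - \frac{10739}{27}$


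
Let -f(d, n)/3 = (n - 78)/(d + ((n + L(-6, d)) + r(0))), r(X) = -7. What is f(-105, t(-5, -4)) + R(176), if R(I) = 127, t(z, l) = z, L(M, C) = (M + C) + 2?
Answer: 28453/226 ≈ 125.90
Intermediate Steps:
L(M, C) = 2 + C + M (L(M, C) = (C + M) + 2 = 2 + C + M)
f(d, n) = -3*(-78 + n)/(-11 + n + 2*d) (f(d, n) = -3*(n - 78)/(d + ((n + (2 + d - 6)) - 7)) = -3*(-78 + n)/(d + ((n + (-4 + d)) - 7)) = -3*(-78 + n)/(d + ((-4 + d + n) - 7)) = -3*(-78 + n)/(d + (-11 + d + n)) = -3*(-78 + n)/(-11 + n + 2*d))
f(-105, t(-5, -4)) + R(176) = 3*(78 - 1*(-5))/(-11 - 5 + 2*(-105)) + 127 = 3*(78 + 5)/(-11 - 5 - 210) + 127 = 3*83/(-226) + 127 = 3*(-1/226)*83 + 127 = -249/226 + 127 = 28453/226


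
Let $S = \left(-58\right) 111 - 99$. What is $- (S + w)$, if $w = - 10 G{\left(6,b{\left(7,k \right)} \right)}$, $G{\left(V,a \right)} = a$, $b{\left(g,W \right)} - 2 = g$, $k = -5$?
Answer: $6627$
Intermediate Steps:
$b{\left(g,W \right)} = 2 + g$
$S = -6537$ ($S = -6438 - 99 = -6537$)
$w = -90$ ($w = - 10 \left(2 + 7\right) = \left(-10\right) 9 = -90$)
$- (S + w) = - (-6537 - 90) = \left(-1\right) \left(-6627\right) = 6627$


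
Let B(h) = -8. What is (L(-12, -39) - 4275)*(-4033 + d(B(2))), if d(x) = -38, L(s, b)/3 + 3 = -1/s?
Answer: 69756585/4 ≈ 1.7439e+7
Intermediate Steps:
L(s, b) = -9 - 3/s (L(s, b) = -9 + 3*(-1/s) = -9 - 3/s)
(L(-12, -39) - 4275)*(-4033 + d(B(2))) = ((-9 - 3/(-12)) - 4275)*(-4033 - 38) = ((-9 - 3*(-1/12)) - 4275)*(-4071) = ((-9 + ¼) - 4275)*(-4071) = (-35/4 - 4275)*(-4071) = -17135/4*(-4071) = 69756585/4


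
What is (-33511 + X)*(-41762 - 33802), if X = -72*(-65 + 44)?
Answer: 2417972436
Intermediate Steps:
X = 1512 (X = -72*(-21) = 1512)
(-33511 + X)*(-41762 - 33802) = (-33511 + 1512)*(-41762 - 33802) = -31999*(-75564) = 2417972436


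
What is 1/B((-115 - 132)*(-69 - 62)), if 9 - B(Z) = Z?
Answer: -1/32348 ≈ -3.0914e-5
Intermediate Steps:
B(Z) = 9 - Z
1/B((-115 - 132)*(-69 - 62)) = 1/(9 - (-115 - 132)*(-69 - 62)) = 1/(9 - (-247)*(-131)) = 1/(9 - 1*32357) = 1/(9 - 32357) = 1/(-32348) = -1/32348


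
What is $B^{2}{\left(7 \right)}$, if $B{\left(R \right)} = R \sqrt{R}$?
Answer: $343$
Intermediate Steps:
$B{\left(R \right)} = R^{\frac{3}{2}}$
$B^{2}{\left(7 \right)} = \left(7^{\frac{3}{2}}\right)^{2} = \left(7 \sqrt{7}\right)^{2} = 343$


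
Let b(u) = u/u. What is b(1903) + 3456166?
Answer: 3456167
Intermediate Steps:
b(u) = 1
b(1903) + 3456166 = 1 + 3456166 = 3456167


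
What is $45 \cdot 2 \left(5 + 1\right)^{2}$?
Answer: $3240$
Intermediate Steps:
$45 \cdot 2 \left(5 + 1\right)^{2} = 90 \cdot 6^{2} = 90 \cdot 36 = 3240$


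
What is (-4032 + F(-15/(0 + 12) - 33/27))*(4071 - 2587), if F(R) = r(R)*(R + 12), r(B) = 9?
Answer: -5856235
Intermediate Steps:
F(R) = 108 + 9*R (F(R) = 9*(R + 12) = 9*(12 + R) = 108 + 9*R)
(-4032 + F(-15/(0 + 12) - 33/27))*(4071 - 2587) = (-4032 + (108 + 9*(-15/(0 + 12) - 33/27)))*(4071 - 2587) = (-4032 + (108 + 9*(-15/12 - 33*1/27)))*1484 = (-4032 + (108 + 9*(-15*1/12 - 11/9)))*1484 = (-4032 + (108 + 9*(-5/4 - 11/9)))*1484 = (-4032 + (108 + 9*(-89/36)))*1484 = (-4032 + (108 - 89/4))*1484 = (-4032 + 343/4)*1484 = -15785/4*1484 = -5856235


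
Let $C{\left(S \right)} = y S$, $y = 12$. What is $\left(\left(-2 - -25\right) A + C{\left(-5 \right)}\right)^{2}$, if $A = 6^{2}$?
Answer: $589824$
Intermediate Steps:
$A = 36$
$C{\left(S \right)} = 12 S$
$\left(\left(-2 - -25\right) A + C{\left(-5 \right)}\right)^{2} = \left(\left(-2 - -25\right) 36 + 12 \left(-5\right)\right)^{2} = \left(\left(-2 + 25\right) 36 - 60\right)^{2} = \left(23 \cdot 36 - 60\right)^{2} = \left(828 - 60\right)^{2} = 768^{2} = 589824$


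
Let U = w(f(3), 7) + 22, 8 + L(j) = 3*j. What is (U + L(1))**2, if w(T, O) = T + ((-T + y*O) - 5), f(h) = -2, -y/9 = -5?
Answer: 106929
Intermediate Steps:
y = 45 (y = -9*(-5) = 45)
L(j) = -8 + 3*j
w(T, O) = -5 + 45*O (w(T, O) = T + ((-T + 45*O) - 5) = T + (-5 - T + 45*O) = -5 + 45*O)
U = 332 (U = (-5 + 45*7) + 22 = (-5 + 315) + 22 = 310 + 22 = 332)
(U + L(1))**2 = (332 + (-8 + 3*1))**2 = (332 + (-8 + 3))**2 = (332 - 5)**2 = 327**2 = 106929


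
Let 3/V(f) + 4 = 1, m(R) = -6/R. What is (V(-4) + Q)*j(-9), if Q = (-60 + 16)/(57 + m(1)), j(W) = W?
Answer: 285/17 ≈ 16.765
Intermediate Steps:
V(f) = -1 (V(f) = 3/(-4 + 1) = 3/(-3) = 3*(-1/3) = -1)
Q = -44/51 (Q = (-60 + 16)/(57 - 6/1) = -44/(57 - 6*1) = -44/(57 - 6) = -44/51 ≈ -0.86275)
(V(-4) + Q)*j(-9) = (-1 - 44/51)*(-9) = -95/51*(-9) = 285/17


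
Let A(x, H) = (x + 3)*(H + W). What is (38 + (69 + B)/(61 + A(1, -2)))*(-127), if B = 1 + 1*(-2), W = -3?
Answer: -206502/41 ≈ -5036.6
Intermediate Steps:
A(x, H) = (-3 + H)*(3 + x) (A(x, H) = (x + 3)*(H - 3) = (3 + x)*(-3 + H) = (-3 + H)*(3 + x))
B = -1 (B = 1 - 2 = -1)
(38 + (69 + B)/(61 + A(1, -2)))*(-127) = (38 + (69 - 1)/(61 + (-9 - 3*1 + 3*(-2) - 2*1)))*(-127) = (38 + 68/(61 + (-9 - 3 - 6 - 2)))*(-127) = (38 + 68/(61 - 20))*(-127) = (38 + 68/41)*(-127) = (1626/41)*(-127) = -206502/41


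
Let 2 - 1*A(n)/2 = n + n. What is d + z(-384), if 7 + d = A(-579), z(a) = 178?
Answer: 2491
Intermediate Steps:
A(n) = 4 - 4*n (A(n) = 4 - 2*(n + n) = 4 - 4*n)
d = 2313 (d = -7 + (4 - 4*(-579)) = -7 + (4 + 2316) = -7 + 2320 = 2313)
d + z(-384) = 2313 + 178 = 2491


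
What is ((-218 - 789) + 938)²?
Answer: 4761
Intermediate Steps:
((-218 - 789) + 938)² = (-1007 + 938)² = (-69)² = 4761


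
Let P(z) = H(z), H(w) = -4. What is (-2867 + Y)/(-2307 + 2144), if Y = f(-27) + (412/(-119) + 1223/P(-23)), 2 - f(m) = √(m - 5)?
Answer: 1510925/77588 + 4*I*√2/163 ≈ 19.474 + 0.034705*I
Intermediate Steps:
P(z) = -4
f(m) = 2 - √(-5 + m) (f(m) = 2 - √(m - 5) = 2 - √(-5 + m))
Y = -146233/476 - 4*I*√2 (Y = (2 - √(-5 - 27)) + (412/(-119) + 1223/(-4)) = (2 - √(-32)) + (412*(-1/119) + 1223*(-¼)) = (2 - 4*I*√2) + (-412/119 - 1223/4) = (2 - 4*I*√2) - 147185/476 = -146233/476 - 4*I*√2 ≈ -307.21 - 5.6569*I)
(-2867 + Y)/(-2307 + 2144) = (-2867 + (-146233/476 - 4*I*√2))/(-2307 + 2144) = (-1510925/476 - 4*I*√2)/(-163) = (-1510925/476 - 4*I*√2)*(-1/163) = 1510925/77588 + 4*I*√2/163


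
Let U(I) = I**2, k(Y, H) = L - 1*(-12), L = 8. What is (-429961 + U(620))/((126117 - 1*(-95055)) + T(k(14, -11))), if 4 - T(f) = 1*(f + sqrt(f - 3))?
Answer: -10076088516/48909976319 - 45561*sqrt(17)/48909976319 ≈ -0.20602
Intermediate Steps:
k(Y, H) = 20 (k(Y, H) = 8 - 1*(-12) = 8 + 12 = 20)
T(f) = 4 - f - sqrt(-3 + f) (T(f) = 4 - (f + sqrt(f - 3)) = 4 - (f + sqrt(-3 + f)) = 4 + (-f - sqrt(-3 + f)) = 4 - f - sqrt(-3 + f))
(-429961 + U(620))/((126117 - 1*(-95055)) + T(k(14, -11))) = (-429961 + 620**2)/((126117 - 1*(-95055)) + (4 - 1*20 - sqrt(-3 + 20))) = (-429961 + 384400)/((126117 + 95055) + (4 - 20 - sqrt(17))) = -45561/(221172 + (-16 - sqrt(17))) = -45561/(221156 - sqrt(17))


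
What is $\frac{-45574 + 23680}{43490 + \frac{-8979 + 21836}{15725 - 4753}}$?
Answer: $- \frac{18478536}{36706549} \approx -0.50341$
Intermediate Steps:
$\frac{-45574 + 23680}{43490 + \frac{-8979 + 21836}{15725 - 4753}} = - \frac{21894}{43490 + \frac{12857}{10972}} = - \frac{21894}{43490 + 12857 \cdot \frac{1}{10972}} = - \frac{21894}{43490 + \frac{989}{844}} = - \frac{21894}{\frac{36706549}{844}} = \left(-21894\right) \frac{844}{36706549} = - \frac{18478536}{36706549}$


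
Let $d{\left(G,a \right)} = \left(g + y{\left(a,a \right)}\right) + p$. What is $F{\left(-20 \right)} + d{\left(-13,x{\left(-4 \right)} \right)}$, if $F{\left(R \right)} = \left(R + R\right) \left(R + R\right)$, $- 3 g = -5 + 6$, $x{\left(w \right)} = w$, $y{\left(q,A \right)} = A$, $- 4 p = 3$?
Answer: $\frac{19139}{12} \approx 1594.9$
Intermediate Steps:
$p = - \frac{3}{4}$ ($p = \left(- \frac{1}{4}\right) 3 = - \frac{3}{4} \approx -0.75$)
$g = - \frac{1}{3}$ ($g = - \frac{-5 + 6}{3} = \left(- \frac{1}{3}\right) 1 = - \frac{1}{3} \approx -0.33333$)
$F{\left(R \right)} = 4 R^{2}$ ($F{\left(R \right)} = 2 R 2 R = 4 R^{2}$)
$d{\left(G,a \right)} = - \frac{13}{12} + a$ ($d{\left(G,a \right)} = \left(- \frac{1}{3} + a\right) - \frac{3}{4} = - \frac{13}{12} + a$)
$F{\left(-20 \right)} + d{\left(-13,x{\left(-4 \right)} \right)} = 4 \left(-20\right)^{2} - \frac{61}{12} = 4 \cdot 400 - \frac{61}{12} = 1600 - \frac{61}{12} = \frac{19139}{12}$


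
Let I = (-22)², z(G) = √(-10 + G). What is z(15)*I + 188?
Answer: 188 + 484*√5 ≈ 1270.3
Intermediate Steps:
I = 484
z(15)*I + 188 = √(-10 + 15)*484 + 188 = √5*484 + 188 = 484*√5 + 188 = 188 + 484*√5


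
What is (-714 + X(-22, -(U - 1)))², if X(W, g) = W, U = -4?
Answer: 541696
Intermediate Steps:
(-714 + X(-22, -(U - 1)))² = (-714 - 22)² = (-736)² = 541696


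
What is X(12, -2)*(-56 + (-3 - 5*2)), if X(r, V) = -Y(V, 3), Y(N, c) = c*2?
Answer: 414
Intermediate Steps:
Y(N, c) = 2*c
X(r, V) = -6 (X(r, V) = -2*3 = -1*6 = -6)
X(12, -2)*(-56 + (-3 - 5*2)) = -6*(-56 + (-3 - 5*2)) = -6*(-56 + (-3 - 10)) = -6*(-56 - 13) = -6*(-69) = 414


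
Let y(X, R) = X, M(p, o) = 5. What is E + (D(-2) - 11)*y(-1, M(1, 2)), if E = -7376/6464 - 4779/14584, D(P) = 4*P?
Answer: 25823211/1472984 ≈ 17.531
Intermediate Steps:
E = -2163485/1472984 (E = -7376*1/6464 - 4779*1/14584 = -461/404 - 4779/14584 = -2163485/1472984 ≈ -1.4688)
E + (D(-2) - 11)*y(-1, M(1, 2)) = -2163485/1472984 + (4*(-2) - 11)*(-1) = -2163485/1472984 + (-8 - 11)*(-1) = -2163485/1472984 - 19*(-1) = -2163485/1472984 + 19 = 25823211/1472984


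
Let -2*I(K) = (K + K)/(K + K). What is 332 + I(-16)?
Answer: 663/2 ≈ 331.50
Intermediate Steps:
I(K) = -½ (I(K) = -(K + K)/(2*(K + K)) = -2*K/(2*(2*K)) = -2*K*1/(2*K)/2 = -½*1 = -½)
332 + I(-16) = 332 - ½ = 663/2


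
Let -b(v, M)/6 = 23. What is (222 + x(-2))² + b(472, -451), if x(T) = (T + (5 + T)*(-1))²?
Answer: 60871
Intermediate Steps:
b(v, M) = -138 (b(v, M) = -6*23 = -138)
x(T) = 25 (x(T) = (T + (-5 - T))² = (-5)² = 25)
(222 + x(-2))² + b(472, -451) = (222 + 25)² - 138 = 247² - 138 = 61009 - 138 = 60871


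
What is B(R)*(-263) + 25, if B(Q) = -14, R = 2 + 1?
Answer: 3707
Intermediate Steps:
R = 3
B(R)*(-263) + 25 = -14*(-263) + 25 = 3682 + 25 = 3707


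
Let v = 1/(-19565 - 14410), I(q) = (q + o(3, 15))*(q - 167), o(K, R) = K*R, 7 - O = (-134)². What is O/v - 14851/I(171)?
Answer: 526882110749/864 ≈ 6.0982e+8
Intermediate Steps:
O = -17949 (O = 7 - 1*(-134)² = 7 - 1*17956 = 7 - 17956 = -17949)
I(q) = (-167 + q)*(45 + q) (I(q) = (q + 3*15)*(q - 167) = (q + 45)*(-167 + q) = (45 + q)*(-167 + q) = (-167 + q)*(45 + q))
v = -1/33975 (v = 1/(-33975) = -1/33975 ≈ -2.9433e-5)
O/v - 14851/I(171) = -17949/(-1/33975) - 14851/(-7515 + 171² - 122*171) = -17949*(-33975) - 14851/(-7515 + 29241 - 20862) = 609817275 - 14851/864 = 526882110749/864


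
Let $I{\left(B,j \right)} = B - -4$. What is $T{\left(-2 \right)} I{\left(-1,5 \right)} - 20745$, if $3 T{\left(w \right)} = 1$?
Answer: $-20744$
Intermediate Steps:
$T{\left(w \right)} = \frac{1}{3}$ ($T{\left(w \right)} = \frac{1}{3} \cdot 1 = \frac{1}{3}$)
$I{\left(B,j \right)} = 4 + B$ ($I{\left(B,j \right)} = B + 4 = 4 + B$)
$T{\left(-2 \right)} I{\left(-1,5 \right)} - 20745 = \frac{4 - 1}{3} - 20745 = \frac{1}{3} \cdot 3 - 20745 = 1 - 20745 = -20744$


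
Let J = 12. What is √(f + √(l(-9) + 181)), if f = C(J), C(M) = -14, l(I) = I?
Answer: √(-14 + 2*√43) ≈ 0.94081*I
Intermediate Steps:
f = -14
√(f + √(l(-9) + 181)) = √(-14 + √(-9 + 181)) = √(-14 + √172) = √(-14 + 2*√43)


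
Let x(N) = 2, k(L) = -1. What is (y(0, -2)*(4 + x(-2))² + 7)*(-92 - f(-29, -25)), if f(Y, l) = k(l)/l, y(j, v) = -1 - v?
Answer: -98943/25 ≈ -3957.7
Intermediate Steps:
f(Y, l) = -1/l
(y(0, -2)*(4 + x(-2))² + 7)*(-92 - f(-29, -25)) = ((-1 - 1*(-2))*(4 + 2)² + 7)*(-92 - (-1)/(-25)) = ((-1 + 2)*6² + 7)*(-92 - (-1)*(-1)/25) = (1*36 + 7)*(-92 - 1*1/25) = (36 + 7)*(-92 - 1/25) = 43*(-2301/25) = -98943/25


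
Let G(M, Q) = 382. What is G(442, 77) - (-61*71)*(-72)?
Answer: -311450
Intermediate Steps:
G(442, 77) - (-61*71)*(-72) = 382 - (-61*71)*(-72) = 382 - (-4331)*(-72) = 382 - 1*311832 = 382 - 311832 = -311450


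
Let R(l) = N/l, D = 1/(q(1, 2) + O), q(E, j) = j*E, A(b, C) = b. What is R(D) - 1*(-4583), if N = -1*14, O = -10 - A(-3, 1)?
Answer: 4653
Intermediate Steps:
q(E, j) = E*j
O = -7 (O = -10 - 1*(-3) = -10 + 3 = -7)
N = -14
D = -⅕ (D = 1/(1*2 - 7) = 1/(2 - 7) = 1/(-5) = -⅕ ≈ -0.20000)
R(l) = -14/l
R(D) - 1*(-4583) = -14/(-⅕) - 1*(-4583) = -14*(-5) + 4583 = 70 + 4583 = 4653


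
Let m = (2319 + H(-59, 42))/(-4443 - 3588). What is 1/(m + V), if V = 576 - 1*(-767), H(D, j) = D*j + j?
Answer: 2677/3595250 ≈ 0.00074459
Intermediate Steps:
H(D, j) = j + D*j
V = 1343 (V = 576 + 767 = 1343)
m = 39/2677 (m = (2319 + 42*(1 - 59))/(-4443 - 3588) = (2319 + 42*(-58))/(-8031) = (2319 - 2436)*(-1/8031) = -117*(-1/8031) = 39/2677 ≈ 0.014569)
1/(m + V) = 1/(39/2677 + 1343) = 1/(3595250/2677) = 2677/3595250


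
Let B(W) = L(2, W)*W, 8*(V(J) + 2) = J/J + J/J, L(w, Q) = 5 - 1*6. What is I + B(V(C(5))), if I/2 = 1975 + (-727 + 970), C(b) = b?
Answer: 17751/4 ≈ 4437.8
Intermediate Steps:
L(w, Q) = -1 (L(w, Q) = 5 - 6 = -1)
V(J) = -7/4 (V(J) = -2 + (J/J + J/J)/8 = -2 + (1 + 1)/8 = -2 + (⅛)*2 = -2 + ¼ = -7/4)
I = 4436 (I = 2*(1975 + (-727 + 970)) = 2*(1975 + 243) = 2*2218 = 4436)
B(W) = -W
I + B(V(C(5))) = 4436 - 1*(-7/4) = 4436 + 7/4 = 17751/4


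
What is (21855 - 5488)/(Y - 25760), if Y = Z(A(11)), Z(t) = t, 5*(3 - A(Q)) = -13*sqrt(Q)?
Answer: -10539120475/16585574366 - 1063855*sqrt(11)/16585574366 ≈ -0.63565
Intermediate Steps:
A(Q) = 3 + 13*sqrt(Q)/5 (A(Q) = 3 - (-13)*sqrt(Q)/5 = 3 + 13*sqrt(Q)/5)
Y = 3 + 13*sqrt(11)/5 ≈ 11.623
(21855 - 5488)/(Y - 25760) = (21855 - 5488)/((3 + 13*sqrt(11)/5) - 25760) = 16367/(-25757 + 13*sqrt(11)/5)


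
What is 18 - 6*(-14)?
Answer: 102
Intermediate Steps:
18 - 6*(-14) = 18 + 84 = 102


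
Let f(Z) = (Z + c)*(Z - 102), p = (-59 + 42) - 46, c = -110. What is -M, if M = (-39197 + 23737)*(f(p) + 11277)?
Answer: 615648120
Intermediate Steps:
p = -63 (p = -17 - 46 = -63)
f(Z) = (-110 + Z)*(-102 + Z) (f(Z) = (Z - 110)*(Z - 102) = (-110 + Z)*(-102 + Z))
M = -615648120 (M = (-39197 + 23737)*((11220 + (-63)**2 - 212*(-63)) + 11277) = -15460*((11220 + 3969 + 13356) + 11277) = -15460*(28545 + 11277) = -15460*39822 = -615648120)
-M = -1*(-615648120) = 615648120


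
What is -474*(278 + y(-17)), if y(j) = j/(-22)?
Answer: -1453521/11 ≈ -1.3214e+5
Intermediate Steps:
y(j) = -j/22 (y(j) = j*(-1/22) = -j/22)
-474*(278 + y(-17)) = -474*(278 - 1/22*(-17)) = -474*(278 + 17/22) = -474*6133/22 = -1453521/11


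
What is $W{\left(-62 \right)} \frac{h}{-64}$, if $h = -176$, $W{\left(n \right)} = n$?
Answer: $- \frac{341}{2} \approx -170.5$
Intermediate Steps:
$W{\left(-62 \right)} \frac{h}{-64} = - 62 \left(- \frac{176}{-64}\right) = - 62 \left(\left(-176\right) \left(- \frac{1}{64}\right)\right) = \left(-62\right) \frac{11}{4} = - \frac{341}{2}$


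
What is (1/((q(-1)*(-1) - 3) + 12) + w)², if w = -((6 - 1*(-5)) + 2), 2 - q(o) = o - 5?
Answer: 144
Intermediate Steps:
q(o) = 7 - o (q(o) = 2 - (o - 5) = 2 - (-5 + o) = 2 + (5 - o) = 7 - o)
w = -13 (w = -((6 + 5) + 2) = -(11 + 2) = -1*13 = -13)
(1/((q(-1)*(-1) - 3) + 12) + w)² = (1/(((7 - 1*(-1))*(-1) - 3) + 12) - 13)² = (1/(((7 + 1)*(-1) - 3) + 12) - 13)² = (1/((8*(-1) - 3) + 12) - 13)² = (1/((-8 - 3) + 12) - 13)² = (1/(-11 + 12) - 13)² = (1/1 - 13)² = (1 - 13)² = (-12)² = 144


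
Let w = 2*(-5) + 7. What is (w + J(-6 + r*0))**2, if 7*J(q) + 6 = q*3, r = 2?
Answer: 2025/49 ≈ 41.327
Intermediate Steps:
J(q) = -6/7 + 3*q/7 (J(q) = -6/7 + (q*3)/7 = -6/7 + (3*q)/7 = -6/7 + 3*q/7)
w = -3 (w = -10 + 7 = -3)
(w + J(-6 + r*0))**2 = (-3 + (-6/7 + 3*(-6 + 2*0)/7))**2 = (-3 + (-6/7 + 3*(-6 + 0)/7))**2 = (-3 + (-6/7 + (3/7)*(-6)))**2 = (-3 + (-6/7 - 18/7))**2 = (-3 - 24/7)**2 = (-45/7)**2 = 2025/49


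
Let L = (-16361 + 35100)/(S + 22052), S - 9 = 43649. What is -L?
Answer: -18739/65710 ≈ -0.28518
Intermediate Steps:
S = 43658 (S = 9 + 43649 = 43658)
L = 18739/65710 (L = (-16361 + 35100)/(43658 + 22052) = 18739/65710 ≈ 0.28518)
-L = -1*18739/65710 = -18739/65710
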